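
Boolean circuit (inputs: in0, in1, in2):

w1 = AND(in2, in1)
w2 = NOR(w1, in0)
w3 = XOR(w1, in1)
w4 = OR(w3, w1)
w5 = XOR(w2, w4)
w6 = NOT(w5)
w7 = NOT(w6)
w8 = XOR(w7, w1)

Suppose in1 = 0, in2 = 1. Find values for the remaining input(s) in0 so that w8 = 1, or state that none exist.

in0=0

w8 = XOR(w7, w1) must be 1, so w7 and w1 differ.
Check with in1 = 0, in2 = 1 and in0=0:
w1 = AND(in2, in1) = AND(1, 0) = 0
w2 = NOR(w1, in0) = NOR(0, 0) = 1
w3 = XOR(w1, in1) = XOR(0, 0) = 0
w4 = OR(w3, w1) = OR(0, 0) = 0
w5 = XOR(w2, w4) = XOR(1, 0) = 1
w6 = NOT(w5) = NOT 1 = 0
w7 = NOT(w6) = NOT 0 = 1
w8 = XOR(w7, w1) = XOR(1, 0) = 1
So w8 = 1.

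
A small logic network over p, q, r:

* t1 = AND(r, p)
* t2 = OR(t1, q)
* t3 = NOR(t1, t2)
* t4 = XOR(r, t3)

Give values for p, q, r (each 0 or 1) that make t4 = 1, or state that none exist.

p=1, q=0, r=1

t4 = XOR(r, t3) must be 1, so r and t3 differ.
Check with p=1, q=0, r=1:
t1 = AND(r, p) = AND(1, 1) = 1
t2 = OR(t1, q) = OR(1, 0) = 1
t3 = NOR(t1, t2) = NOR(1, 1) = 0
t4 = XOR(r, t3) = XOR(1, 0) = 1
So t4 = 1 as required.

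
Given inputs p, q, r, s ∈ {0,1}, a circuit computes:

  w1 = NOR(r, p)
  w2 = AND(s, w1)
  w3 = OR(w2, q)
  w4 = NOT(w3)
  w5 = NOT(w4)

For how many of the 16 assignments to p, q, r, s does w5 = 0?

w5 = NOT(w4) must be 0, so w4 = 1.
w4 = NOT(w3) must be 1, so w3 = 0.
Enumerating the 16 input combinations, 7 give w5 = 0 and 9 give w5 = 1.

7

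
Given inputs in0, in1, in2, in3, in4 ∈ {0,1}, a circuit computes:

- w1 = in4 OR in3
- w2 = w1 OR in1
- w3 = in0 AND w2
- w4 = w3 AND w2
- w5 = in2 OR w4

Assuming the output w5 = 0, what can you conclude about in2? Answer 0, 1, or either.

0

w5 = in2 OR w4 must be 0, so both in2 = 0 and w4 = 0.
Every assignment with w5 = 0 has in2 = 0; there are 9 such assignment(s).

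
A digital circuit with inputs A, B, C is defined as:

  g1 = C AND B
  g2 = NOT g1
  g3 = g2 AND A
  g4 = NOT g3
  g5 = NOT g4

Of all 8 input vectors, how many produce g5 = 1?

3

g5 = NOT g4 must be 1, so g4 = 0.
g4 = NOT g3 must be 0, so g3 = 1.
g3 = g2 AND A must be 1, so both g2 = 1 and A = 1.
Enumerating the 8 input combinations, 3 give g5 = 1 and 5 give g5 = 0.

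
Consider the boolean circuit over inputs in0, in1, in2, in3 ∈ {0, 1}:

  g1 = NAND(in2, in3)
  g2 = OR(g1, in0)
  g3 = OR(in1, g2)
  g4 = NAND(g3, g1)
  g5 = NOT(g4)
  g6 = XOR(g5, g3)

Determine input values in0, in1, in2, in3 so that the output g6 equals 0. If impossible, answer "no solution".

in0=0, in1=0, in2=1, in3=1

g6 = XOR(g5, g3) must be 0, so g5 and g3 are equal.
Check with in0=0, in1=0, in2=1, in3=1:
g1 = NAND(in2, in3) = NAND(1, 1) = 0
g2 = OR(g1, in0) = OR(0, 0) = 0
g3 = OR(in1, g2) = OR(0, 0) = 0
g4 = NAND(g3, g1) = NAND(0, 0) = 1
g5 = NOT(g4) = NOT 1 = 0
g6 = XOR(g5, g3) = XOR(0, 0) = 0
So g6 = 0 as required.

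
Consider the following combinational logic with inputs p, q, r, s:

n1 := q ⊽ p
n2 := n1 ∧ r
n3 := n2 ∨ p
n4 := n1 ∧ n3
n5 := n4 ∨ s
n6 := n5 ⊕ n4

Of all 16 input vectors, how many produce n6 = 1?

7

n6 = n5 ⊕ n4 must be 1, so n5 and n4 differ.
Enumerating the 16 input combinations, 7 give n6 = 1 and 9 give n6 = 0.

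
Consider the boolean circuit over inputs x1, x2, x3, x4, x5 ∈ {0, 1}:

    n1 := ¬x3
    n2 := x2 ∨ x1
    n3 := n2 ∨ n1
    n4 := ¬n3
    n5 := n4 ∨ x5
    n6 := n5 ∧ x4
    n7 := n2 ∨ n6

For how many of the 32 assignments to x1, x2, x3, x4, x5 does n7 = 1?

n7 = n2 ∨ n6 must be 1, so at least one of n2, n6 is 1.
Enumerating the 32 input combinations, 27 give n7 = 1 and 5 give n7 = 0.

27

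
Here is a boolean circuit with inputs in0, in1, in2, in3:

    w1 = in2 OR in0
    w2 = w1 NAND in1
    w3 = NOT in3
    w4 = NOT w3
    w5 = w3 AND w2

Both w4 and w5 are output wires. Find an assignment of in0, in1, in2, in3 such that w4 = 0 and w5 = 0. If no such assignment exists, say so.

Check with in0=1 in1=1 in2=1 in3=0:
w1 = in2 OR in0 = 1 OR 1 = 1
w2 = w1 NAND in1 = 1 NAND 1 = 0
w3 = NOT in3 = NOT 0 = 1
w4 = NOT w3 = NOT 1 = 0
w5 = w3 AND w2 = 1 AND 0 = 0
So w4 = 0 and w5 = 0.

in0=1 in1=1 in2=1 in3=0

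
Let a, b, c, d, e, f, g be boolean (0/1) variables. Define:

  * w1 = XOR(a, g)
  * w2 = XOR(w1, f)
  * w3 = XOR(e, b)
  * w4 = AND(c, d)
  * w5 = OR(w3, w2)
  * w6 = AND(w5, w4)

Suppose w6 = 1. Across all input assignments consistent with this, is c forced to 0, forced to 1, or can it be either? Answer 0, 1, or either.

1

w6 = AND(w5, w4) must be 1, so both w5 = 1 and w4 = 1.
w5 = OR(w3, w2) must be 1, so at least one of w3, w2 is 1.
w4 = AND(c, d) must be 1, so both c = 1 and d = 1.
Every assignment with w6 = 1 has c = 1; there are 24 such assignment(s).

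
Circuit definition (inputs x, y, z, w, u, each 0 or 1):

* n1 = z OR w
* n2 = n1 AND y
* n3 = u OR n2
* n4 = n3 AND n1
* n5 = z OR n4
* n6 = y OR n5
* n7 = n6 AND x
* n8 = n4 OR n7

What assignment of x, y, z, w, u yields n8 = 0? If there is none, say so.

n8 = n4 OR n7 must be 0, so both n4 = 0 and n7 = 0.
Check with x=1, y=0, z=0, w=1, u=0:
n1 = z OR w = 0 OR 1 = 1
n2 = n1 AND y = 1 AND 0 = 0
n3 = u OR n2 = 0 OR 0 = 0
n4 = n3 AND n1 = 0 AND 1 = 0
n5 = z OR n4 = 0 OR 0 = 0
n6 = y OR n5 = 0 OR 0 = 0
n7 = n6 AND x = 0 AND 1 = 0
n8 = n4 OR n7 = 0 OR 0 = 0
So n8 = 0 as required.

x=1, y=0, z=0, w=1, u=0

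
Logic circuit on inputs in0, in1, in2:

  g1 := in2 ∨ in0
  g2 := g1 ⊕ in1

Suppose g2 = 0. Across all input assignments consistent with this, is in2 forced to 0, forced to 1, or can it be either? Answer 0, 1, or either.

either

Both values of in2 occur among assignments with g2 = 0:
  in2=0: in0=0, in1=0, in2=0
  in2=1: in0=0, in1=1, in2=1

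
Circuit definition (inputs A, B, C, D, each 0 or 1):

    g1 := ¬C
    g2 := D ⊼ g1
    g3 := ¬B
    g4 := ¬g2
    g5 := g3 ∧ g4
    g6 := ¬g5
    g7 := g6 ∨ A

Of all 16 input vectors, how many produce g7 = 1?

15

g7 = g6 ∨ A must be 1, so at least one of g6, A is 1.
Enumerating the 16 input combinations, 15 give g7 = 1 and 1 give g7 = 0.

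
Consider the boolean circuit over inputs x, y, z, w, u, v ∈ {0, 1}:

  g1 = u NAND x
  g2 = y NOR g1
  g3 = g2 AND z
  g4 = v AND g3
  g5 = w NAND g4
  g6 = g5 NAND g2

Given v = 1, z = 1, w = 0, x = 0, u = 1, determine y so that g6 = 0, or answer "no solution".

no solution exists

With v = 1, z = 1, w = 0, x = 0, u = 1 fixed, none of the 2 settings of y give g6 = 0.
For example, with y=0:
g1 = u NAND x = 1 NAND 0 = 1
g2 = y NOR g1 = 0 NOR 1 = 0
g3 = g2 AND z = 0 AND 1 = 0
g4 = v AND g3 = 1 AND 0 = 0
g5 = w NAND g4 = 0 NAND 0 = 1
g6 = g5 NAND g2 = 1 NAND 0 = 1
giving g6 = 1 ≠ 0.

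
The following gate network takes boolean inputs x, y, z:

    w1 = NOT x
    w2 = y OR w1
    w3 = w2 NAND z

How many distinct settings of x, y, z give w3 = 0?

w3 = w2 NAND z must be 0, so both w2 = 1 and z = 1.
w2 = y OR w1 must be 1, so at least one of y, w1 is 1.
Satisfying assignments:
  x=0, y=0, z=1
  x=0, y=1, z=1
  x=1, y=1, z=1

3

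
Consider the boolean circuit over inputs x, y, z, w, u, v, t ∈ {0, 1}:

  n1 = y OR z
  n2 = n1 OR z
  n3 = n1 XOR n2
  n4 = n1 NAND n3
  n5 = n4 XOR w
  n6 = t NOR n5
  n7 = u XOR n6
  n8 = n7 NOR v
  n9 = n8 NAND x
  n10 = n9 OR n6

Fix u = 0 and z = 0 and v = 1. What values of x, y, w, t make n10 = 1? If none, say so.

x=1, y=1, w=1, t=1

n10 = n9 OR n6 must be 1, so at least one of n9, n6 is 1.
Check with u = 0 and z = 0 and v = 1 and x=1, y=1, w=1, t=1:
n1 = y OR z = 1 OR 0 = 1
n2 = n1 OR z = 1 OR 0 = 1
n3 = n1 XOR n2 = 1 XOR 1 = 0
n4 = n1 NAND n3 = 1 NAND 0 = 1
n5 = n4 XOR w = 1 XOR 1 = 0
n6 = t NOR n5 = 1 NOR 0 = 0
n7 = u XOR n6 = 0 XOR 0 = 0
n8 = n7 NOR v = 0 NOR 1 = 0
n9 = n8 NAND x = 0 NAND 1 = 1
n10 = n9 OR n6 = 1 OR 0 = 1
So n10 = 1.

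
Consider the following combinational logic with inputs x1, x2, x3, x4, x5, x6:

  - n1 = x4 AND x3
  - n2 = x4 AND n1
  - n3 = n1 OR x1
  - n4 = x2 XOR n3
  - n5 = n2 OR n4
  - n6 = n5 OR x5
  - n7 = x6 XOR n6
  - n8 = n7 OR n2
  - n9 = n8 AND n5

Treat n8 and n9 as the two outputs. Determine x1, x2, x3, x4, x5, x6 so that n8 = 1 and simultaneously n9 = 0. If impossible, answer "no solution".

x1=0, x2=0, x3=1, x4=0, x5=1, x6=0

Check with x1=0, x2=0, x3=1, x4=0, x5=1, x6=0:
n1 = x4 AND x3 = 0 AND 1 = 0
n2 = x4 AND n1 = 0 AND 0 = 0
n3 = n1 OR x1 = 0 OR 0 = 0
n4 = x2 XOR n3 = 0 XOR 0 = 0
n5 = n2 OR n4 = 0 OR 0 = 0
n6 = n5 OR x5 = 0 OR 1 = 1
n7 = x6 XOR n6 = 0 XOR 1 = 1
n8 = n7 OR n2 = 1 OR 0 = 1
n9 = n8 AND n5 = 1 AND 0 = 0
So n8 = 1 and n9 = 0.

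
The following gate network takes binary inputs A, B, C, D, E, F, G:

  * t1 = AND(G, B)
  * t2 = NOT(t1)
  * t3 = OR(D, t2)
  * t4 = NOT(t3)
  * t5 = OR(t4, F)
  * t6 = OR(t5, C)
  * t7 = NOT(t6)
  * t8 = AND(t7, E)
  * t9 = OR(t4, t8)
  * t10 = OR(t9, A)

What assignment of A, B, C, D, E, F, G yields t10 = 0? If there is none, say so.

A=0, B=1, C=1, D=1, E=1, F=0, G=0

t10 = OR(t9, A) must be 0, so both t9 = 0 and A = 0.
t9 = OR(t4, t8) must be 0, so both t4 = 0 and t8 = 0.
t4 = NOT(t3) must be 0, so t3 = 1.
Check with A=0, B=1, C=1, D=1, E=1, F=0, G=0:
t1 = AND(G, B) = AND(0, 1) = 0
t2 = NOT(t1) = NOT 0 = 1
t3 = OR(D, t2) = OR(1, 1) = 1
t4 = NOT(t3) = NOT 1 = 0
t5 = OR(t4, F) = OR(0, 0) = 0
t6 = OR(t5, C) = OR(0, 1) = 1
t7 = NOT(t6) = NOT 1 = 0
t8 = AND(t7, E) = AND(0, 1) = 0
t9 = OR(t4, t8) = OR(0, 0) = 0
t10 = OR(t9, A) = OR(0, 0) = 0
So t10 = 0 as required.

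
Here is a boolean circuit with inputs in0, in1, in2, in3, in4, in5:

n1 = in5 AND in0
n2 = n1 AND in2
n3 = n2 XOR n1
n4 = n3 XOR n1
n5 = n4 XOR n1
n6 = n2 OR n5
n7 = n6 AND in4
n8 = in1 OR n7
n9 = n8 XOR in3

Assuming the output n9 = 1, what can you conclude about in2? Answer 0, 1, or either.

Both values of in2 occur among assignments with n9 = 1:
  in2=0: in0=0, in1=0, in2=0, in3=1, in4=0, in5=0
  in2=1: in0=0, in1=0, in2=1, in3=1, in4=0, in5=0

either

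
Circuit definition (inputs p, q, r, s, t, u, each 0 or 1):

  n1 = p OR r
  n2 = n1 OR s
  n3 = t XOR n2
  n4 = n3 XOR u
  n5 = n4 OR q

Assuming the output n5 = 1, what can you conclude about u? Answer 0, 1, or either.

Both values of u occur among assignments with n5 = 1:
  u=0: p=0, q=0, r=0, s=0, t=1, u=0
  u=1: p=0, q=0, r=0, s=0, t=0, u=1

either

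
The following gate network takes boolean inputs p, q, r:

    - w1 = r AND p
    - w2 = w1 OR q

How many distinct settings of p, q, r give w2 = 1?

5

w2 = w1 OR q must be 1, so at least one of w1, q is 1.
Satisfying assignments:
  p=0, q=1, r=0
  p=0, q=1, r=1
  p=1, q=0, r=1
  p=1, q=1, r=0
  p=1, q=1, r=1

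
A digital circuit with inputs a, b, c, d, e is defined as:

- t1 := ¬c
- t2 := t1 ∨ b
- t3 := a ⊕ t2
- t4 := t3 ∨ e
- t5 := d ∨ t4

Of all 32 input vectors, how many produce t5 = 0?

4

t5 = d ∨ t4 must be 0, so both d = 0 and t4 = 0.
t4 = t3 ∨ e must be 0, so both t3 = 0 and e = 0.
Satisfying assignments:
  a=0, b=0, c=1, d=0, e=0
  a=1, b=0, c=0, d=0, e=0
  a=1, b=1, c=0, d=0, e=0
  a=1, b=1, c=1, d=0, e=0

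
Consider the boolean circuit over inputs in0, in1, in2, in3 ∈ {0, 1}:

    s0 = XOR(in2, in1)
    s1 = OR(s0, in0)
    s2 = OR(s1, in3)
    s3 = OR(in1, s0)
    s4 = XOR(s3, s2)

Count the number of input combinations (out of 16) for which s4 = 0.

12

s4 = XOR(s3, s2) must be 0, so s3 and s2 are equal.
Enumerating the 16 input combinations, 12 give s4 = 0 and 4 give s4 = 1.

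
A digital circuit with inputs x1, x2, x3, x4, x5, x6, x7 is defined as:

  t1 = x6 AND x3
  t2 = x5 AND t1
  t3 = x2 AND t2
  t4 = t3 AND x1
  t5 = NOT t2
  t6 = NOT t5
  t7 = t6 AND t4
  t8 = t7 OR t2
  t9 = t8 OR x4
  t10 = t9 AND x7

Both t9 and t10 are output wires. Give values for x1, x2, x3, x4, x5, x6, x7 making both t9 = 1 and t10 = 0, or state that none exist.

Check with x1=1, x2=1, x3=0, x4=1, x5=0, x6=1, x7=0:
t1 = x6 AND x3 = 1 AND 0 = 0
t2 = x5 AND t1 = 0 AND 0 = 0
t3 = x2 AND t2 = 1 AND 0 = 0
t4 = t3 AND x1 = 0 AND 1 = 0
t5 = NOT t2 = NOT 0 = 1
t6 = NOT t5 = NOT 1 = 0
t7 = t6 AND t4 = 0 AND 0 = 0
t8 = t7 OR t2 = 0 OR 0 = 0
t9 = t8 OR x4 = 0 OR 1 = 1
t10 = t9 AND x7 = 1 AND 0 = 0
So t9 = 1 and t10 = 0.

x1=1, x2=1, x3=0, x4=1, x5=0, x6=1, x7=0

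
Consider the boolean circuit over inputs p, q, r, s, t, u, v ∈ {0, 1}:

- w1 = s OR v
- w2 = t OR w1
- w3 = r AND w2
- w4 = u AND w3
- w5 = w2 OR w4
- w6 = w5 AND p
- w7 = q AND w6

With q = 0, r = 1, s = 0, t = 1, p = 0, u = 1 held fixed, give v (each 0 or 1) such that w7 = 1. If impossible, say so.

With q = 0, r = 1, s = 0, t = 1, p = 0, u = 1 fixed, none of the 2 settings of v give w7 = 1.
For example, with v=1:
w1 = s OR v = 0 OR 1 = 1
w2 = t OR w1 = 1 OR 1 = 1
w3 = r AND w2 = 1 AND 1 = 1
w4 = u AND w3 = 1 AND 1 = 1
w5 = w2 OR w4 = 1 OR 1 = 1
w6 = w5 AND p = 1 AND 0 = 0
w7 = q AND w6 = 0 AND 0 = 0
giving w7 = 0 ≠ 1.

no solution exists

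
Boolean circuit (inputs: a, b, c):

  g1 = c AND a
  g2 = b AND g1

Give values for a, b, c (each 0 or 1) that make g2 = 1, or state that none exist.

a=1, b=1, c=1

g2 = b AND g1 must be 1, so both b = 1 and g1 = 1.
Check with a=1, b=1, c=1:
g1 = c AND a = 1 AND 1 = 1
g2 = b AND g1 = 1 AND 1 = 1
So g2 = 1 as required.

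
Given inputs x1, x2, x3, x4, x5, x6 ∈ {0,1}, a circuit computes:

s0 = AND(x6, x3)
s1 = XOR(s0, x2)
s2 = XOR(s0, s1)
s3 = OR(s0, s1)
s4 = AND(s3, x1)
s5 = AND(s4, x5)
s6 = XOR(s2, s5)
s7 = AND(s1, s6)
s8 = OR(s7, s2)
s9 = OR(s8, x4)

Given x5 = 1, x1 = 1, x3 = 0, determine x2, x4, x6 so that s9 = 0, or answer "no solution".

s9 = OR(s8, x4) must be 0, so both s8 = 0 and x4 = 0.
Check with x5 = 1, x1 = 1, x3 = 0 and x2=0, x4=0, x6=1:
s0 = AND(x6, x3) = AND(1, 0) = 0
s1 = XOR(s0, x2) = XOR(0, 0) = 0
s2 = XOR(s0, s1) = XOR(0, 0) = 0
s3 = OR(s0, s1) = OR(0, 0) = 0
s4 = AND(s3, x1) = AND(0, 1) = 0
s5 = AND(s4, x5) = AND(0, 1) = 0
s6 = XOR(s2, s5) = XOR(0, 0) = 0
s7 = AND(s1, s6) = AND(0, 0) = 0
s8 = OR(s7, s2) = OR(0, 0) = 0
s9 = OR(s8, x4) = OR(0, 0) = 0
So s9 = 0.

x2=0, x4=0, x6=1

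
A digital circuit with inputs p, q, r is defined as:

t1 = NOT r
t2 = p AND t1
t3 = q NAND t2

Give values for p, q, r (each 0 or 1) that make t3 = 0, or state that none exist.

p=1 q=1 r=0

t3 = q NAND t2 must be 0, so both q = 1 and t2 = 1.
t2 = p AND t1 must be 1, so both p = 1 and t1 = 1.
t1 = NOT r must be 1, so r = 0.
Check with p=1 q=1 r=0:
t1 = NOT r = NOT 0 = 1
t2 = p AND t1 = 1 AND 1 = 1
t3 = q NAND t2 = 1 NAND 1 = 0
So t3 = 0 as required.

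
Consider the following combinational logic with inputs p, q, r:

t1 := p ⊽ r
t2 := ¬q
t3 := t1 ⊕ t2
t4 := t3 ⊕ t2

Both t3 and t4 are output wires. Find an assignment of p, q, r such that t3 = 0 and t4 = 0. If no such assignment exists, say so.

p=1, q=1, r=1

Check with p=1, q=1, r=1:
t1 = p ⊽ r = 1 ⊽ 1 = 0
t2 = ¬q = ¬1 = 0
t3 = t1 ⊕ t2 = 0 ⊕ 0 = 0
t4 = t3 ⊕ t2 = 0 ⊕ 0 = 0
So t3 = 0 and t4 = 0.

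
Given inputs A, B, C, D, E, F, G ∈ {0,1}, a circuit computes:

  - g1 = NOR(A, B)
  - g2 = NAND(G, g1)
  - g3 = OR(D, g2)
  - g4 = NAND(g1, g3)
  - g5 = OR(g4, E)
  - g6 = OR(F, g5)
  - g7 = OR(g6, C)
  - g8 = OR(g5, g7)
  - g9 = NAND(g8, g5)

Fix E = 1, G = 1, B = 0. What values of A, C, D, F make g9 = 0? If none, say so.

A=1, C=0, D=1, F=0

Check with E = 1, G = 1, B = 0 and A=1, C=0, D=1, F=0:
g1 = NOR(A, B) = NOR(1, 0) = 0
g2 = NAND(G, g1) = NAND(1, 0) = 1
g3 = OR(D, g2) = OR(1, 1) = 1
g4 = NAND(g1, g3) = NAND(0, 1) = 1
g5 = OR(g4, E) = OR(1, 1) = 1
g6 = OR(F, g5) = OR(0, 1) = 1
g7 = OR(g6, C) = OR(1, 0) = 1
g8 = OR(g5, g7) = OR(1, 1) = 1
g9 = NAND(g8, g5) = NAND(1, 1) = 0
So g9 = 0.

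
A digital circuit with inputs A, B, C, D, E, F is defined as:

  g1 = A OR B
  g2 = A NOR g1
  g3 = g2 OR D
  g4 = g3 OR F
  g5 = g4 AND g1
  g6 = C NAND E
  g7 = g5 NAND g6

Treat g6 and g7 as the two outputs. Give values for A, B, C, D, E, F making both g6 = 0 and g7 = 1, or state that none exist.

A=0, B=0, C=1, D=1, E=1, F=1

Check with A=0, B=0, C=1, D=1, E=1, F=1:
g1 = A OR B = 0 OR 0 = 0
g2 = A NOR g1 = 0 NOR 0 = 1
g3 = g2 OR D = 1 OR 1 = 1
g4 = g3 OR F = 1 OR 1 = 1
g5 = g4 AND g1 = 1 AND 0 = 0
g6 = C NAND E = 1 NAND 1 = 0
g7 = g5 NAND g6 = 0 NAND 0 = 1
So g6 = 0 and g7 = 1.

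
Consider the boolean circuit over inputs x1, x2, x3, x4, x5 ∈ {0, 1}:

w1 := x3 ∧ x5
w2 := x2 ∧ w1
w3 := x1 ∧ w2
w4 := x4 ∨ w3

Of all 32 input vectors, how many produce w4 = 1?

w4 = x4 ∨ w3 must be 1, so at least one of x4, w3 is 1.
Enumerating the 32 input combinations, 17 give w4 = 1 and 15 give w4 = 0.

17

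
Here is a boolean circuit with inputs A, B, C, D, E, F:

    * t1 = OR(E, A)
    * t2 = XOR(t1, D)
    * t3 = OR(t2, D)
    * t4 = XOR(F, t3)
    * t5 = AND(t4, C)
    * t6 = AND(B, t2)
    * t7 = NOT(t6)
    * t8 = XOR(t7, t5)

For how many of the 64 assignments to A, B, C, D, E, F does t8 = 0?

t8 = XOR(t7, t5) must be 0, so t7 and t5 are equal.
Enumerating the 64 input combinations, 24 give t8 = 0 and 40 give t8 = 1.

24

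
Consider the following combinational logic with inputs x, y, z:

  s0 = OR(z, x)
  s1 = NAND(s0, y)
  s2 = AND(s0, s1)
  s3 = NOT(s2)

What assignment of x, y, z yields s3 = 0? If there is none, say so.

x=1, y=0, z=0

s3 = NOT(s2) must be 0, so s2 = 1.
Check with x=1, y=0, z=0:
s0 = OR(z, x) = OR(0, 1) = 1
s1 = NAND(s0, y) = NAND(1, 0) = 1
s2 = AND(s0, s1) = AND(1, 1) = 1
s3 = NOT(s2) = NOT 1 = 0
So s3 = 0 as required.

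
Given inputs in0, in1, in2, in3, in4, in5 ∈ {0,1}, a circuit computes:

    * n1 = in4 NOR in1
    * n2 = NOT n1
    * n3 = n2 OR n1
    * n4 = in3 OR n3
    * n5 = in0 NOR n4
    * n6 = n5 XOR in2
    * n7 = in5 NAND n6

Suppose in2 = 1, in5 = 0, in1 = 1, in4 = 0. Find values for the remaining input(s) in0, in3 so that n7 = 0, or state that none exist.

With in2 = 1, in5 = 0, in1 = 1, in4 = 0 fixed, none of the 4 settings of in0, in3 give n7 = 0.
For example, with in0=0, in3=1:
n1 = in4 NOR in1 = 0 NOR 1 = 0
n2 = NOT n1 = NOT 0 = 1
n3 = n2 OR n1 = 1 OR 0 = 1
n4 = in3 OR n3 = 1 OR 1 = 1
n5 = in0 NOR n4 = 0 NOR 1 = 0
n6 = n5 XOR in2 = 0 XOR 1 = 1
n7 = in5 NAND n6 = 0 NAND 1 = 1
giving n7 = 1 ≠ 0.

no solution exists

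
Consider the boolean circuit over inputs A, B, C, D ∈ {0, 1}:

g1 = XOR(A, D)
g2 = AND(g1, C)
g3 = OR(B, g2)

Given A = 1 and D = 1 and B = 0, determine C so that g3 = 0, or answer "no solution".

g3 = OR(B, g2) must be 0, so both B = 0 and g2 = 0.
g2 = AND(g1, C) must be 0, so at least one of g1, C is 0.
Check with A = 1 and D = 1 and B = 0 and C=0:
g1 = XOR(A, D) = XOR(1, 1) = 0
g2 = AND(g1, C) = AND(0, 0) = 0
g3 = OR(B, g2) = OR(0, 0) = 0
So g3 = 0.

C=0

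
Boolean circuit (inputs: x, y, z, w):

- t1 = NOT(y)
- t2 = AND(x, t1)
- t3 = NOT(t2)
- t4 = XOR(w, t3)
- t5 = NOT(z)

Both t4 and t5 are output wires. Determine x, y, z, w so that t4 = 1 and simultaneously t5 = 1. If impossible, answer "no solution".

x=0 y=1 z=0 w=0

Check with x=0 y=1 z=0 w=0:
t1 = NOT(y) = NOT 1 = 0
t2 = AND(x, t1) = AND(0, 0) = 0
t3 = NOT(t2) = NOT 0 = 1
t4 = XOR(w, t3) = XOR(0, 1) = 1
t5 = NOT(z) = NOT 0 = 1
So t4 = 1 and t5 = 1.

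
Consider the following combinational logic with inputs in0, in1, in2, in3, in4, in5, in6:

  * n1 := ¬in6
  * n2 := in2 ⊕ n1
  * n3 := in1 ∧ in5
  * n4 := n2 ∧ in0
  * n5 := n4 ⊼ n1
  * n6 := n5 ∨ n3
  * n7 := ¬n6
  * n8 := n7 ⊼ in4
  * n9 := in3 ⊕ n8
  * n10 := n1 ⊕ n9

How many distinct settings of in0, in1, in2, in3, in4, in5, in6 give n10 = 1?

64

n10 = n1 ⊕ n9 must be 1, so n1 and n9 differ.
Enumerating the 128 input combinations, 64 give n10 = 1 and 64 give n10 = 0.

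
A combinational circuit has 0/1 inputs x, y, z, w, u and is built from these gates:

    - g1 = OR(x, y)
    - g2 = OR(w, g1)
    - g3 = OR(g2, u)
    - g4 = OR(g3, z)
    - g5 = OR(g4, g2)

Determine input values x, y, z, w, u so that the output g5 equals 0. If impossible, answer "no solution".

Check with x=0 y=0 z=0 w=0 u=0:
g1 = OR(x, y) = OR(0, 0) = 0
g2 = OR(w, g1) = OR(0, 0) = 0
g3 = OR(g2, u) = OR(0, 0) = 0
g4 = OR(g3, z) = OR(0, 0) = 0
g5 = OR(g4, g2) = OR(0, 0) = 0
So g5 = 0 as required.

x=0 y=0 z=0 w=0 u=0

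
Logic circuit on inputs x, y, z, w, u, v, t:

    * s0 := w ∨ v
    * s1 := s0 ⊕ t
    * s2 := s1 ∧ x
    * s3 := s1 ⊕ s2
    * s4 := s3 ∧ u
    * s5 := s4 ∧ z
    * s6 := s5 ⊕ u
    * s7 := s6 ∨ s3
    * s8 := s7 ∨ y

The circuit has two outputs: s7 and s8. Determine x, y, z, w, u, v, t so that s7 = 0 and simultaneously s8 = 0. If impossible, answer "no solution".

Check with x=0 y=0 z=1 w=0 u=0 v=1 t=1:
s0 = w ∨ v = 0 ∨ 1 = 1
s1 = s0 ⊕ t = 1 ⊕ 1 = 0
s2 = s1 ∧ x = 0 ∧ 0 = 0
s3 = s1 ⊕ s2 = 0 ⊕ 0 = 0
s4 = s3 ∧ u = 0 ∧ 0 = 0
s5 = s4 ∧ z = 0 ∧ 1 = 0
s6 = s5 ⊕ u = 0 ⊕ 0 = 0
s7 = s6 ∨ s3 = 0 ∨ 0 = 0
s8 = s7 ∨ y = 0 ∨ 0 = 0
So s7 = 0 and s8 = 0.

x=0 y=0 z=1 w=0 u=0 v=1 t=1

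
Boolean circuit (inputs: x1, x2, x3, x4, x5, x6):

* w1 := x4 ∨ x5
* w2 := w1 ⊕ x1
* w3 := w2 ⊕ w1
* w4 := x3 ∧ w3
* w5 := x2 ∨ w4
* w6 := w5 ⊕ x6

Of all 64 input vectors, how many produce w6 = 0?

w6 = w5 ⊕ x6 must be 0, so w5 and x6 are equal.
Enumerating the 64 input combinations, 32 give w6 = 0 and 32 give w6 = 1.

32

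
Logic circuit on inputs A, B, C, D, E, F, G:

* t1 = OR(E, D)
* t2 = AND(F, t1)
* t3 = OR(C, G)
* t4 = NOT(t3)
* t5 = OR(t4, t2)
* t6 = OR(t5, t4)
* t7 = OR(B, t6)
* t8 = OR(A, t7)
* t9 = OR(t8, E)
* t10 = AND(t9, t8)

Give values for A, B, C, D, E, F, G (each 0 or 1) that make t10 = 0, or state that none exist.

A=0, B=0, C=1, D=0, E=0, F=0, G=0

t10 = AND(t9, t8) must be 0, so at least one of t9, t8 is 0.
Check with A=0, B=0, C=1, D=0, E=0, F=0, G=0:
t1 = OR(E, D) = OR(0, 0) = 0
t2 = AND(F, t1) = AND(0, 0) = 0
t3 = OR(C, G) = OR(1, 0) = 1
t4 = NOT(t3) = NOT 1 = 0
t5 = OR(t4, t2) = OR(0, 0) = 0
t6 = OR(t5, t4) = OR(0, 0) = 0
t7 = OR(B, t6) = OR(0, 0) = 0
t8 = OR(A, t7) = OR(0, 0) = 0
t9 = OR(t8, E) = OR(0, 0) = 0
t10 = AND(t9, t8) = AND(0, 0) = 0
So t10 = 0 as required.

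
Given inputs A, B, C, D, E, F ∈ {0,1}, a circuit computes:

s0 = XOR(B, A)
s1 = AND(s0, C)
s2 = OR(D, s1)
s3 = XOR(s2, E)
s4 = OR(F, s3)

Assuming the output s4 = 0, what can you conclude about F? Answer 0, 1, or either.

0

s4 = OR(F, s3) must be 0, so both F = 0 and s3 = 0.
s3 = XOR(s2, E) must be 0, so s2 and E are equal.
Every assignment with s4 = 0 has F = 0; there are 16 such assignment(s).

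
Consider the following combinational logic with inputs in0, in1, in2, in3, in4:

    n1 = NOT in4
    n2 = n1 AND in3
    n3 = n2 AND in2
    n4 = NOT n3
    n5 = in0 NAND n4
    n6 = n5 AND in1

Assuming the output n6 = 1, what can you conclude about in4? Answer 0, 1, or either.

either

Both values of in4 occur among assignments with n6 = 1:
  in4=0: in0=0, in1=1, in2=0, in3=0, in4=0
  in4=1: in0=0, in1=1, in2=0, in3=0, in4=1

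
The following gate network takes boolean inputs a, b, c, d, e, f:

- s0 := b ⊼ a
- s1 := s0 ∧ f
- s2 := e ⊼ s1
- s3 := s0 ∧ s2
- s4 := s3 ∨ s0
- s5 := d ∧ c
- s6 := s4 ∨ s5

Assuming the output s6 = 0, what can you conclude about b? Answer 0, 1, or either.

1

s6 = s4 ∨ s5 must be 0, so both s4 = 0 and s5 = 0.
s4 = s3 ∨ s0 must be 0, so both s3 = 0 and s0 = 0.
Every assignment with s6 = 0 has b = 1; there are 12 such assignment(s).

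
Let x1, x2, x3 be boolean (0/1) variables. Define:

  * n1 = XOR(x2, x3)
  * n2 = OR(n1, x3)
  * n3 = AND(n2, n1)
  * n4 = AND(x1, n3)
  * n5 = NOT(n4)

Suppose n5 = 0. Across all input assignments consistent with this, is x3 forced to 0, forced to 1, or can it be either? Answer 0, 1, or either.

either

Both values of x3 occur among assignments with n5 = 0:
  x3=0: x1=1, x2=1, x3=0
  x3=1: x1=1, x2=0, x3=1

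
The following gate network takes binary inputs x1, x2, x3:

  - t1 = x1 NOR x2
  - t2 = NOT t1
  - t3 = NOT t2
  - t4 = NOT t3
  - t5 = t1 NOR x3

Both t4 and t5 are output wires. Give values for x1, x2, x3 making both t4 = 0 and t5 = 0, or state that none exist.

Check with x1=0 x2=0 x3=1:
t1 = x1 NOR x2 = 0 NOR 0 = 1
t2 = NOT t1 = NOT 1 = 0
t3 = NOT t2 = NOT 0 = 1
t4 = NOT t3 = NOT 1 = 0
t5 = t1 NOR x3 = 1 NOR 1 = 0
So t4 = 0 and t5 = 0.

x1=0 x2=0 x3=1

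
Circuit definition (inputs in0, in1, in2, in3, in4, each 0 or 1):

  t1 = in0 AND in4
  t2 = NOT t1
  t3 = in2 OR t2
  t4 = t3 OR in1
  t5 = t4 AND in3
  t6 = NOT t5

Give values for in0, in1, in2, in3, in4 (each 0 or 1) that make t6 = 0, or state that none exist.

in0=1, in1=1, in2=0, in3=1, in4=0

t6 = NOT t5 must be 0, so t5 = 1.
Check with in0=1, in1=1, in2=0, in3=1, in4=0:
t1 = in0 AND in4 = 1 AND 0 = 0
t2 = NOT t1 = NOT 0 = 1
t3 = in2 OR t2 = 0 OR 1 = 1
t4 = t3 OR in1 = 1 OR 1 = 1
t5 = t4 AND in3 = 1 AND 1 = 1
t6 = NOT t5 = NOT 1 = 0
So t6 = 0 as required.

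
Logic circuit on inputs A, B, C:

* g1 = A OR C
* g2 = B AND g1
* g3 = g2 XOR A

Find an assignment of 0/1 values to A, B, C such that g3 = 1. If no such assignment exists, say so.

g3 = g2 XOR A must be 1, so g2 and A differ.
Check with A=1, B=0, C=0:
g1 = A OR C = 1 OR 0 = 1
g2 = B AND g1 = 0 AND 1 = 0
g3 = g2 XOR A = 0 XOR 1 = 1
So g3 = 1 as required.

A=1, B=0, C=0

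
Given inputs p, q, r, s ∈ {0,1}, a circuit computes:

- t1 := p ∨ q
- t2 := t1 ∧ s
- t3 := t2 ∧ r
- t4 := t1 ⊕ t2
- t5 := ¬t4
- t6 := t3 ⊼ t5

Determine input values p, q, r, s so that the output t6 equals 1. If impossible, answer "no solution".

p=0, q=1, r=0, s=1

t6 = t3 ⊼ t5 must be 1, so at least one of t3, t5 is 0.
Check with p=0, q=1, r=0, s=1:
t1 = p ∨ q = 0 ∨ 1 = 1
t2 = t1 ∧ s = 1 ∧ 1 = 1
t3 = t2 ∧ r = 1 ∧ 0 = 0
t4 = t1 ⊕ t2 = 1 ⊕ 1 = 0
t5 = ¬t4 = ¬0 = 1
t6 = t3 ⊼ t5 = 0 ⊼ 1 = 1
So t6 = 1 as required.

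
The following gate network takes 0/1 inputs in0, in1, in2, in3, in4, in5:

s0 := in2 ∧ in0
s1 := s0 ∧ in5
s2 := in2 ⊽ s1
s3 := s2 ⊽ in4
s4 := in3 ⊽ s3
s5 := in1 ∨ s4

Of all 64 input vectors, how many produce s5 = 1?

44

s5 = in1 ∨ s4 must be 1, so at least one of in1, s4 is 1.
Enumerating the 64 input combinations, 44 give s5 = 1 and 20 give s5 = 0.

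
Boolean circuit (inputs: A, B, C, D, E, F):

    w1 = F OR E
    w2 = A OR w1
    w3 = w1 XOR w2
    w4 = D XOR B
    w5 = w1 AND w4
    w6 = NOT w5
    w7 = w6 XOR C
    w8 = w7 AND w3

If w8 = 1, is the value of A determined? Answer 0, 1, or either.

1

w8 = w7 AND w3 must be 1, so both w7 = 1 and w3 = 1.
Every assignment with w8 = 1 has A = 1; there are 4 such assignment(s).
  A=1, B=0, C=0, D=0, E=0, F=0
  A=1, B=0, C=0, D=1, E=0, F=0
  A=1, B=1, C=0, D=0, E=0, F=0
  A=1, B=1, C=0, D=1, E=0, F=0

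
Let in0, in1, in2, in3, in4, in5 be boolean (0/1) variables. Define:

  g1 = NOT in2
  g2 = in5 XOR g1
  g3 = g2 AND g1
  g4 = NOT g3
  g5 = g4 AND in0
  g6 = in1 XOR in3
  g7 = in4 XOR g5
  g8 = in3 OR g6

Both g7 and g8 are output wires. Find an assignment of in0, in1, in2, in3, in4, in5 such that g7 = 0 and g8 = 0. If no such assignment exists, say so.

Check with in0=0 in1=0 in2=0 in3=0 in4=0 in5=0:
g1 = NOT in2 = NOT 0 = 1
g2 = in5 XOR g1 = 0 XOR 1 = 1
g3 = g2 AND g1 = 1 AND 1 = 1
g4 = NOT g3 = NOT 1 = 0
g5 = g4 AND in0 = 0 AND 0 = 0
g6 = in1 XOR in3 = 0 XOR 0 = 0
g7 = in4 XOR g5 = 0 XOR 0 = 0
g8 = in3 OR g6 = 0 OR 0 = 0
So g7 = 0 and g8 = 0.

in0=0 in1=0 in2=0 in3=0 in4=0 in5=0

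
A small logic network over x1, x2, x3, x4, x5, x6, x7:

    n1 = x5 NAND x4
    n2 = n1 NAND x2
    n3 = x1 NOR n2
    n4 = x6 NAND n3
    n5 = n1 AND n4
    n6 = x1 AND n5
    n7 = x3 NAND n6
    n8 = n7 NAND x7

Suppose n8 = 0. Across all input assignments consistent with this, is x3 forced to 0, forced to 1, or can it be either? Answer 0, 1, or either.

either

Both values of x3 occur among assignments with n8 = 0:
  x3=0: x1=0, x2=0, x3=0, x4=0, x5=0, x6=0, x7=1
  x3=1: x1=0, x2=0, x3=1, x4=0, x5=0, x6=0, x7=1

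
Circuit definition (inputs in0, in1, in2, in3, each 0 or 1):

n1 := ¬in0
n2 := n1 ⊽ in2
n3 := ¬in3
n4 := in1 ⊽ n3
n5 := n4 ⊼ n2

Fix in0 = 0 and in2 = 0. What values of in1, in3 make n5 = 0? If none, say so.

With in0 = 0 and in2 = 0 fixed, none of the 4 settings of in1, in3 give n5 = 0.
For example, with in1=0, in3=1:
n1 = ¬in0 = ¬0 = 1
n2 = n1 ⊽ in2 = 1 ⊽ 0 = 0
n3 = ¬in3 = ¬1 = 0
n4 = in1 ⊽ n3 = 0 ⊽ 0 = 1
n5 = n4 ⊼ n2 = 1 ⊼ 0 = 1
giving n5 = 1 ≠ 0.

no solution exists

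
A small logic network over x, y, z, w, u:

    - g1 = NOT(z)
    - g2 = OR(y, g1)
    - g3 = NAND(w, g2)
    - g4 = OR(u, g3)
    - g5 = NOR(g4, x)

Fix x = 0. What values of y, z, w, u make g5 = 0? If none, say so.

y=0 z=1 w=1 u=0

Check with x = 0 and y=0, z=1, w=1, u=0:
g1 = NOT(z) = NOT 1 = 0
g2 = OR(y, g1) = OR(0, 0) = 0
g3 = NAND(w, g2) = NAND(1, 0) = 1
g4 = OR(u, g3) = OR(0, 1) = 1
g5 = NOR(g4, x) = NOR(1, 0) = 0
So g5 = 0.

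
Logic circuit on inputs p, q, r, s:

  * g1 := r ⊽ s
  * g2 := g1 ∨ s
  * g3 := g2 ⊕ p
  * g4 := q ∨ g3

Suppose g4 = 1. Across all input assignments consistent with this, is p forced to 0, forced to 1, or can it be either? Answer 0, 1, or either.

Both values of p occur among assignments with g4 = 1:
  p=0: p=0, q=0, r=0, s=0
  p=1: p=1, q=0, r=1, s=0

either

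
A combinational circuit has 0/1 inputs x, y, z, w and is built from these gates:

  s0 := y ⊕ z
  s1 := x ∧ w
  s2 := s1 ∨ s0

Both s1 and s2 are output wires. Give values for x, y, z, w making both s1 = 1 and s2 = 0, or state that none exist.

no solution exists

Across all 16 input combinations, none give both s1 = 1 and s2 = 0.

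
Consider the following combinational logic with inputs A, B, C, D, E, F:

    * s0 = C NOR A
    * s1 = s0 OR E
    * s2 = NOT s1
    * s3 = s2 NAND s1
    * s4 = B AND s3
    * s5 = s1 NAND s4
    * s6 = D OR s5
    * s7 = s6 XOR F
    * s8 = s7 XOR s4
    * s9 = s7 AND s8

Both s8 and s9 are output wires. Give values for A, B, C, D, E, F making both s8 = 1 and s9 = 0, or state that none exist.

A=0, B=1, C=0, D=0, E=1, F=0

Check with A=0, B=1, C=0, D=0, E=1, F=0:
s0 = C NOR A = 0 NOR 0 = 1
s1 = s0 OR E = 1 OR 1 = 1
s2 = NOT s1 = NOT 1 = 0
s3 = s2 NAND s1 = 0 NAND 1 = 1
s4 = B AND s3 = 1 AND 1 = 1
s5 = s1 NAND s4 = 1 NAND 1 = 0
s6 = D OR s5 = 0 OR 0 = 0
s7 = s6 XOR F = 0 XOR 0 = 0
s8 = s7 XOR s4 = 0 XOR 1 = 1
s9 = s7 AND s8 = 0 AND 1 = 0
So s8 = 1 and s9 = 0.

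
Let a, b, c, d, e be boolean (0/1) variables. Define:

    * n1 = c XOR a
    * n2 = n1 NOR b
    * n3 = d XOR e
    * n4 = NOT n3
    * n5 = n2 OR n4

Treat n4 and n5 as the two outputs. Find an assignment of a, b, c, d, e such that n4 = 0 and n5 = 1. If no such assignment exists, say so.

a=1, b=0, c=1, d=1, e=0

Check with a=1, b=0, c=1, d=1, e=0:
n1 = c XOR a = 1 XOR 1 = 0
n2 = n1 NOR b = 0 NOR 0 = 1
n3 = d XOR e = 1 XOR 0 = 1
n4 = NOT n3 = NOT 1 = 0
n5 = n2 OR n4 = 1 OR 0 = 1
So n4 = 0 and n5 = 1.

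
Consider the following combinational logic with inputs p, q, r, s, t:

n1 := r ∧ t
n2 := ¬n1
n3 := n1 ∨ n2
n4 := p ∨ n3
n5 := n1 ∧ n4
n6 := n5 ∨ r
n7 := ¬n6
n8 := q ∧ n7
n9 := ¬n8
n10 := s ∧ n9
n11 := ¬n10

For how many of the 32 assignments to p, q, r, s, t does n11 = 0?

12

n11 = ¬n10 must be 0, so n10 = 1.
Enumerating the 32 input combinations, 12 give n11 = 0 and 20 give n11 = 1.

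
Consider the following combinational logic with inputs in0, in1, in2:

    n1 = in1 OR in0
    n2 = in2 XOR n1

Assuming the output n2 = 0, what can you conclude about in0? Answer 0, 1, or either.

either

Both values of in0 occur among assignments with n2 = 0:
  in0=0: in0=0, in1=0, in2=0
  in0=1: in0=1, in1=0, in2=1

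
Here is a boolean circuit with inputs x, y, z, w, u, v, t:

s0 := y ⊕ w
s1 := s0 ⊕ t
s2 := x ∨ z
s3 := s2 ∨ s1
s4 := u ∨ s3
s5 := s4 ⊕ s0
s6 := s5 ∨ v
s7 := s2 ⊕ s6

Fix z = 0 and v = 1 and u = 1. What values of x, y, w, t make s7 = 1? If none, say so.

x=0, y=0, w=1, t=1

s7 = s2 ⊕ s6 must be 1, so s2 and s6 differ.
Check with z = 0 and v = 1 and u = 1 and x=0, y=0, w=1, t=1:
s0 = y ⊕ w = 0 ⊕ 1 = 1
s1 = s0 ⊕ t = 1 ⊕ 1 = 0
s2 = x ∨ z = 0 ∨ 0 = 0
s3 = s2 ∨ s1 = 0 ∨ 0 = 0
s4 = u ∨ s3 = 1 ∨ 0 = 1
s5 = s4 ⊕ s0 = 1 ⊕ 1 = 0
s6 = s5 ∨ v = 0 ∨ 1 = 1
s7 = s2 ⊕ s6 = 0 ⊕ 1 = 1
So s7 = 1.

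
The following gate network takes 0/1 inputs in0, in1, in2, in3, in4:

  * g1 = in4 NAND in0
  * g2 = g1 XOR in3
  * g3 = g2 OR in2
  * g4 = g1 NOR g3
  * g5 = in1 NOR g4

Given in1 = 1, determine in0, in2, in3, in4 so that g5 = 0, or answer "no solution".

Check with in1 = 1 and in0=1, in2=0, in3=0, in4=1:
g1 = in4 NAND in0 = 1 NAND 1 = 0
g2 = g1 XOR in3 = 0 XOR 0 = 0
g3 = g2 OR in2 = 0 OR 0 = 0
g4 = g1 NOR g3 = 0 NOR 0 = 1
g5 = in1 NOR g4 = 1 NOR 1 = 0
So g5 = 0.

in0=1 in2=0 in3=0 in4=1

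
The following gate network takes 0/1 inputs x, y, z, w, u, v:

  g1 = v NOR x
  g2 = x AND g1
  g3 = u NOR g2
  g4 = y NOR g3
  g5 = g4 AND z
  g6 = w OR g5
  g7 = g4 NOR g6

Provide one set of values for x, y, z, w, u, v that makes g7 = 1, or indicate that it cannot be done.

Check with x=0, y=0, z=1, w=0, u=0, v=0:
g1 = v NOR x = 0 NOR 0 = 1
g2 = x AND g1 = 0 AND 1 = 0
g3 = u NOR g2 = 0 NOR 0 = 1
g4 = y NOR g3 = 0 NOR 1 = 0
g5 = g4 AND z = 0 AND 1 = 0
g6 = w OR g5 = 0 OR 0 = 0
g7 = g4 NOR g6 = 0 NOR 0 = 1
So g7 = 1 as required.

x=0, y=0, z=1, w=0, u=0, v=0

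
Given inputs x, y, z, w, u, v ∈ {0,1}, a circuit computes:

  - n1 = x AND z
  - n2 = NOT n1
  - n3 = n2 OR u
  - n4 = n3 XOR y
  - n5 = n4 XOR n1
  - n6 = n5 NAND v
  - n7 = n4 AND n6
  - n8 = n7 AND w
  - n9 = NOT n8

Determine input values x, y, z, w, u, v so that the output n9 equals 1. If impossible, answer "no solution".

x=1 y=1 z=0 w=1 u=1 v=1

n9 = NOT n8 must be 1, so n8 = 0.
n8 = n7 AND w must be 0, so at least one of n7, w is 0.
Check with x=1 y=1 z=0 w=1 u=1 v=1:
n1 = x AND z = 1 AND 0 = 0
n2 = NOT n1 = NOT 0 = 1
n3 = n2 OR u = 1 OR 1 = 1
n4 = n3 XOR y = 1 XOR 1 = 0
n5 = n4 XOR n1 = 0 XOR 0 = 0
n6 = n5 NAND v = 0 NAND 1 = 1
n7 = n4 AND n6 = 0 AND 1 = 0
n8 = n7 AND w = 0 AND 1 = 0
n9 = NOT n8 = NOT 0 = 1
So n9 = 1 as required.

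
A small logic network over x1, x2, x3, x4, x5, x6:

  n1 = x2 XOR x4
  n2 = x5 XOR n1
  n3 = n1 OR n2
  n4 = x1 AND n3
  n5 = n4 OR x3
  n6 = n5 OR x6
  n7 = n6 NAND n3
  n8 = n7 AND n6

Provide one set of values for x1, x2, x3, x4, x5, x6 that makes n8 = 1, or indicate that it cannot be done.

x1=1, x2=1, x3=0, x4=1, x5=0, x6=1

Check with x1=1, x2=1, x3=0, x4=1, x5=0, x6=1:
n1 = x2 XOR x4 = 1 XOR 1 = 0
n2 = x5 XOR n1 = 0 XOR 0 = 0
n3 = n1 OR n2 = 0 OR 0 = 0
n4 = x1 AND n3 = 1 AND 0 = 0
n5 = n4 OR x3 = 0 OR 0 = 0
n6 = n5 OR x6 = 0 OR 1 = 1
n7 = n6 NAND n3 = 1 NAND 0 = 1
n8 = n7 AND n6 = 1 AND 1 = 1
So n8 = 1 as required.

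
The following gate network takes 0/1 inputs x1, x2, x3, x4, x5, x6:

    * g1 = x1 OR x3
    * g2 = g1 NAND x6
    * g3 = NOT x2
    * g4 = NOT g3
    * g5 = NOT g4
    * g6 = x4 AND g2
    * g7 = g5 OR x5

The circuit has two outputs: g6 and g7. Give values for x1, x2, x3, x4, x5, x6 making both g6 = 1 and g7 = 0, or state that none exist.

Check with x1=0 x2=1 x3=0 x4=1 x5=0 x6=0:
g1 = x1 OR x3 = 0 OR 0 = 0
g2 = g1 NAND x6 = 0 NAND 0 = 1
g3 = NOT x2 = NOT 1 = 0
g4 = NOT g3 = NOT 0 = 1
g5 = NOT g4 = NOT 1 = 0
g6 = x4 AND g2 = 1 AND 1 = 1
g7 = g5 OR x5 = 0 OR 0 = 0
So g6 = 1 and g7 = 0.

x1=0 x2=1 x3=0 x4=1 x5=0 x6=0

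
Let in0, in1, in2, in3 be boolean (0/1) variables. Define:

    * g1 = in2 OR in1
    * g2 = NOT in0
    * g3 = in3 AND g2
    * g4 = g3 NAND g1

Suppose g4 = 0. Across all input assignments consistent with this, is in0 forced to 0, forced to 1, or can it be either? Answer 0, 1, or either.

g4 = g3 NAND g1 must be 0, so both g3 = 1 and g1 = 1.
Every assignment with g4 = 0 has in0 = 0; there are 3 such assignment(s).
  in0=0, in1=0, in2=1, in3=1
  in0=0, in1=1, in2=0, in3=1
  in0=0, in1=1, in2=1, in3=1

0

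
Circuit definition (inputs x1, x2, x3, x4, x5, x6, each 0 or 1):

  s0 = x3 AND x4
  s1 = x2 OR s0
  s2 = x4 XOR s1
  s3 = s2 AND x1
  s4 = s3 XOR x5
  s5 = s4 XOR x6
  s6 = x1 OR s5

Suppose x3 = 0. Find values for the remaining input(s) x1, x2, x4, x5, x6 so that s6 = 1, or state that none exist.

s6 = x1 OR s5 must be 1, so at least one of x1, s5 is 1.
Check with x3 = 0 and x1=1, x2=1, x4=1, x5=1, x6=1:
s0 = x3 AND x4 = 0 AND 1 = 0
s1 = x2 OR s0 = 1 OR 0 = 1
s2 = x4 XOR s1 = 1 XOR 1 = 0
s3 = s2 AND x1 = 0 AND 1 = 0
s4 = s3 XOR x5 = 0 XOR 1 = 1
s5 = s4 XOR x6 = 1 XOR 1 = 0
s6 = x1 OR s5 = 1 OR 0 = 1
So s6 = 1.

x1=1, x2=1, x4=1, x5=1, x6=1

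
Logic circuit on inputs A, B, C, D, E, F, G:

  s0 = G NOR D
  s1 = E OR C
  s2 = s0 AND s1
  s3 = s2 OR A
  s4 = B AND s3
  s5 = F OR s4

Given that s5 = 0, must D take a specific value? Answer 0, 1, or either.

either

Both values of D occur among assignments with s5 = 0:
  D=0: A=0, B=0, C=0, D=0, E=0, F=0, G=0
  D=1: A=0, B=0, C=0, D=1, E=0, F=0, G=0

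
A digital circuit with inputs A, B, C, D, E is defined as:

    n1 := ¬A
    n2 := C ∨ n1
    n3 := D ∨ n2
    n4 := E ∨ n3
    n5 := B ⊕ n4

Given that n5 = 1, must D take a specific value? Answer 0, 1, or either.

either

Both values of D occur among assignments with n5 = 1:
  D=0: A=0, B=0, C=0, D=0, E=0
  D=1: A=0, B=0, C=0, D=1, E=0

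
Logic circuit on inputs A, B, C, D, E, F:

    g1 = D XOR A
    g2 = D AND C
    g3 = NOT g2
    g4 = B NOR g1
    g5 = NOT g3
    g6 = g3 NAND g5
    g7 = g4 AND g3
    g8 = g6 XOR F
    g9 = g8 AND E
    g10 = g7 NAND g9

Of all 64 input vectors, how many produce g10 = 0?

3

g10 = g7 NAND g9 must be 0, so both g7 = 1 and g9 = 1.
Enumerating the 64 input combinations, 3 give g10 = 0 and 61 give g10 = 1.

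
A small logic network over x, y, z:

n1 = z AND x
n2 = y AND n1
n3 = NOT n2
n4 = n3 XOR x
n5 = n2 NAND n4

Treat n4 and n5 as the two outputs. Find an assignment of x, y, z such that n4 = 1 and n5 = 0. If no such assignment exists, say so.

x=1, y=1, z=1

Check with x=1, y=1, z=1:
n1 = z AND x = 1 AND 1 = 1
n2 = y AND n1 = 1 AND 1 = 1
n3 = NOT n2 = NOT 1 = 0
n4 = n3 XOR x = 0 XOR 1 = 1
n5 = n2 NAND n4 = 1 NAND 1 = 0
So n4 = 1 and n5 = 0.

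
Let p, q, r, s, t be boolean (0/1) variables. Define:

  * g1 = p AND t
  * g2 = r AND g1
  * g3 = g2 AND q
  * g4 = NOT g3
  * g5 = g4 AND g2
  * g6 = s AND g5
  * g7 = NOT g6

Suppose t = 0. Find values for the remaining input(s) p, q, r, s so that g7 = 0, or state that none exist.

no solution exists

With t = 0 fixed, none of the 16 settings of p, q, r, s give g7 = 0.
For example, with p=0, q=0, r=1, s=1:
g1 = p AND t = 0 AND 0 = 0
g2 = r AND g1 = 1 AND 0 = 0
g3 = g2 AND q = 0 AND 0 = 0
g4 = NOT g3 = NOT 0 = 1
g5 = g4 AND g2 = 1 AND 0 = 0
g6 = s AND g5 = 1 AND 0 = 0
g7 = NOT g6 = NOT 0 = 1
giving g7 = 1 ≠ 0.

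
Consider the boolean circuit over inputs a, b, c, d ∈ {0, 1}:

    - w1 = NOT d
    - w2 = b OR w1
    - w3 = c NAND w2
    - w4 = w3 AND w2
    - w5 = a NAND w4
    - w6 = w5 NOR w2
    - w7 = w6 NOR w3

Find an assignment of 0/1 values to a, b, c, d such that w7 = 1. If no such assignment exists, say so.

Check with a=1 b=1 c=1 d=0:
w1 = NOT d = NOT 0 = 1
w2 = b OR w1 = 1 OR 1 = 1
w3 = c NAND w2 = 1 NAND 1 = 0
w4 = w3 AND w2 = 0 AND 1 = 0
w5 = a NAND w4 = 1 NAND 0 = 1
w6 = w5 NOR w2 = 1 NOR 1 = 0
w7 = w6 NOR w3 = 0 NOR 0 = 1
So w7 = 1 as required.

a=1 b=1 c=1 d=0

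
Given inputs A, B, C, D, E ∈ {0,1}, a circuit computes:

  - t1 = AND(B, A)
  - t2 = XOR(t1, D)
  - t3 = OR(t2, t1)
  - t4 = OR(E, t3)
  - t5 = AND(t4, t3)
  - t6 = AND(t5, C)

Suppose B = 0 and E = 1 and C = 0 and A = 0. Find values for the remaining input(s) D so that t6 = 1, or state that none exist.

no solution exists

With B = 0 and E = 1 and C = 0 and A = 0 fixed, none of the 2 settings of D give t6 = 1.
For example, with D=1:
t1 = AND(B, A) = AND(0, 0) = 0
t2 = XOR(t1, D) = XOR(0, 1) = 1
t3 = OR(t2, t1) = OR(1, 0) = 1
t4 = OR(E, t3) = OR(1, 1) = 1
t5 = AND(t4, t3) = AND(1, 1) = 1
t6 = AND(t5, C) = AND(1, 0) = 0
giving t6 = 0 ≠ 1.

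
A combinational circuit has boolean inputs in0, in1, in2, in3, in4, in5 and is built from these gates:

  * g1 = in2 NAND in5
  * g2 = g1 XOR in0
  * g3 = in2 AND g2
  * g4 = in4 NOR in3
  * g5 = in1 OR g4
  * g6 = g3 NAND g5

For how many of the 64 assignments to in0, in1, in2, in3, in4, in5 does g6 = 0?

10

g6 = g3 NAND g5 must be 0, so both g3 = 1 and g5 = 1.
g3 = in2 AND g2 must be 1, so both in2 = 1 and g2 = 1.
Enumerating the 64 input combinations, 10 give g6 = 0 and 54 give g6 = 1.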